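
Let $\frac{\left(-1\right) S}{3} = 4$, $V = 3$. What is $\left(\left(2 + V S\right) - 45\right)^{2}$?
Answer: $6241$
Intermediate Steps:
$S = -12$ ($S = \left(-3\right) 4 = -12$)
$\left(\left(2 + V S\right) - 45\right)^{2} = \left(\left(2 + 3 \left(-12\right)\right) - 45\right)^{2} = \left(\left(2 - 36\right) - 45\right)^{2} = \left(-34 - 45\right)^{2} = \left(-79\right)^{2} = 6241$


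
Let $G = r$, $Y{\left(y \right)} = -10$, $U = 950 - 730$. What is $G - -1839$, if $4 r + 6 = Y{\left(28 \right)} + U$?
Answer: $1890$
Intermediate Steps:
$U = 220$ ($U = 950 - 730 = 220$)
$r = 51$ ($r = - \frac{3}{2} + \frac{-10 + 220}{4} = - \frac{3}{2} + \frac{1}{4} \cdot 210 = - \frac{3}{2} + \frac{105}{2} = 51$)
$G = 51$
$G - -1839 = 51 - -1839 = 51 + 1839 = 1890$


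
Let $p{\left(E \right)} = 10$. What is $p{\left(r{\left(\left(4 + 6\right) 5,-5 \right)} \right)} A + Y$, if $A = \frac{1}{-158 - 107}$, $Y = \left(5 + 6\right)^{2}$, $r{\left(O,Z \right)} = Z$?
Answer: $\frac{6411}{53} \approx 120.96$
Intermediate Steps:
$Y = 121$ ($Y = 11^{2} = 121$)
$A = - \frac{1}{265}$ ($A = \frac{1}{-265} = - \frac{1}{265} \approx -0.0037736$)
$p{\left(r{\left(\left(4 + 6\right) 5,-5 \right)} \right)} A + Y = 10 \left(- \frac{1}{265}\right) + 121 = - \frac{2}{53} + 121 = \frac{6411}{53}$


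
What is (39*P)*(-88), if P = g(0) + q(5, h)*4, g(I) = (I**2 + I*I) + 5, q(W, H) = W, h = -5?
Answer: -85800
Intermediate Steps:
g(I) = 5 + 2*I**2 (g(I) = (I**2 + I**2) + 5 = 2*I**2 + 5 = 5 + 2*I**2)
P = 25 (P = (5 + 2*0**2) + 5*4 = (5 + 2*0) + 20 = (5 + 0) + 20 = 5 + 20 = 25)
(39*P)*(-88) = (39*25)*(-88) = 975*(-88) = -85800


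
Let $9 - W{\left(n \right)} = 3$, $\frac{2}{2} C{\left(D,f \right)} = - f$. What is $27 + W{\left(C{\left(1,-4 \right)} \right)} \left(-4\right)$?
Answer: $3$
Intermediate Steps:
$C{\left(D,f \right)} = - f$
$W{\left(n \right)} = 6$ ($W{\left(n \right)} = 9 - 3 = 6$)
$27 + W{\left(C{\left(1,-4 \right)} \right)} \left(-4\right) = 27 + 6 \left(-4\right) = 27 - 24 = 3$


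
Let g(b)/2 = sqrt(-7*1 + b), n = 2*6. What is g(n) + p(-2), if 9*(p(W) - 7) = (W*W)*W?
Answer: 55/9 + 2*sqrt(5) ≈ 10.583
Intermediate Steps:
n = 12
p(W) = 7 + W**3/9 (p(W) = 7 + ((W*W)*W)/9 = 7 + (W**2*W)/9 = 7 + W**3/9)
g(b) = 2*sqrt(-7 + b) (g(b) = 2*sqrt(-7*1 + b) = 2*sqrt(-7 + b))
g(n) + p(-2) = 2*sqrt(-7 + 12) + (7 + (1/9)*(-2)**3) = 2*sqrt(5) + (7 + (1/9)*(-8)) = 2*sqrt(5) + (7 - 8/9) = 2*sqrt(5) + 55/9 = 55/9 + 2*sqrt(5)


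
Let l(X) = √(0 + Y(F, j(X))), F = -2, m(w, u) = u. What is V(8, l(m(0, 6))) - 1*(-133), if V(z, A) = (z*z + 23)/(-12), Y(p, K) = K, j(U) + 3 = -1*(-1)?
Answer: 503/4 ≈ 125.75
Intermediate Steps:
j(U) = -2 (j(U) = -3 - 1*(-1) = -3 + 1 = -2)
l(X) = I*√2 (l(X) = √(0 - 2) = √(-2) = I*√2)
V(z, A) = -23/12 - z²/12 (V(z, A) = (z² + 23)*(-1/12) = (23 + z²)*(-1/12) = -23/12 - z²/12)
V(8, l(m(0, 6))) - 1*(-133) = (-23/12 - 1/12*8²) - 1*(-133) = (-23/12 - 1/12*64) + 133 = (-23/12 - 16/3) + 133 = -29/4 + 133 = 503/4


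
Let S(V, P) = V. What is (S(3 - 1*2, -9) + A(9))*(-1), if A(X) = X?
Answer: -10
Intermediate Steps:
(S(3 - 1*2, -9) + A(9))*(-1) = ((3 - 1*2) + 9)*(-1) = ((3 - 2) + 9)*(-1) = (1 + 9)*(-1) = 10*(-1) = -10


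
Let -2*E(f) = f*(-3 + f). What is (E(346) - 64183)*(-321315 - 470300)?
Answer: 97781868030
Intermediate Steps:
E(f) = -f*(-3 + f)/2
(E(346) - 64183)*(-321315 - 470300) = ((1/2)*346*(3 - 1*346) - 64183)*(-321315 - 470300) = ((1/2)*346*(3 - 346) - 64183)*(-791615) = ((1/2)*346*(-343) - 64183)*(-791615) = (-59339 - 64183)*(-791615) = -123522*(-791615) = 97781868030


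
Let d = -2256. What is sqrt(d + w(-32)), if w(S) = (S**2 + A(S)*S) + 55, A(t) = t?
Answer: 3*I*sqrt(17) ≈ 12.369*I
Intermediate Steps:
w(S) = 55 + 2*S**2 (w(S) = (S**2 + S*S) + 55 = (S**2 + S**2) + 55 = 2*S**2 + 55 = 55 + 2*S**2)
sqrt(d + w(-32)) = sqrt(-2256 + (55 + 2*(-32)**2)) = sqrt(-2256 + (55 + 2*1024)) = sqrt(-2256 + (55 + 2048)) = sqrt(-2256 + 2103) = sqrt(-153) = 3*I*sqrt(17)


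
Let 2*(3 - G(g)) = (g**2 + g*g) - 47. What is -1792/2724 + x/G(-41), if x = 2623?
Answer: -561662/250381 ≈ -2.2432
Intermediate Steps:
G(g) = 53/2 - g**2 (G(g) = 3 - ((g**2 + g*g) - 47)/2 = 3 - ((g**2 + g**2) - 47)/2 = 3 - (2*g**2 - 47)/2 = 3 - (-47 + 2*g**2)/2 = 3 + (47/2 - g**2) = 53/2 - g**2)
-1792/2724 + x/G(-41) = -1792/2724 + 2623/(53/2 - 1*(-41)**2) = -1792*1/2724 + 2623/(53/2 - 1*1681) = -448/681 + 2623/(53/2 - 1681) = -448/681 + 2623/(-3309/2) = -448/681 + 2623*(-2/3309) = -448/681 - 5246/3309 = -561662/250381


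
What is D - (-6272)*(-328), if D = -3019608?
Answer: -5076824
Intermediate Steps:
D - (-6272)*(-328) = -3019608 - (-6272)*(-328) = -3019608 - 1*2057216 = -3019608 - 2057216 = -5076824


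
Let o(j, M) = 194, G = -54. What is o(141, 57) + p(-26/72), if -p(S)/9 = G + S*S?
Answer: 97751/144 ≈ 678.83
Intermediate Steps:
p(S) = 486 - 9*S² (p(S) = -9*(-54 + S*S) = -9*(-54 + S²) = 486 - 9*S²)
o(141, 57) + p(-26/72) = 194 + (486 - 9*(-26/72)²) = 194 + (486 - 9*(-26*1/72)²) = 194 + (486 - 9*(-13/36)²) = 194 + (486 - 9*169/1296) = 194 + (486 - 169/144) = 194 + 69815/144 = 97751/144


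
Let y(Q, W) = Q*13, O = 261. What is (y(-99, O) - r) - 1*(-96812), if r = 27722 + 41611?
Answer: 26192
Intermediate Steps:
y(Q, W) = 13*Q
r = 69333
(y(-99, O) - r) - 1*(-96812) = (13*(-99) - 1*69333) - 1*(-96812) = (-1287 - 69333) + 96812 = -70620 + 96812 = 26192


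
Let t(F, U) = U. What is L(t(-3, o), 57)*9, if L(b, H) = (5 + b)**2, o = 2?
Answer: 441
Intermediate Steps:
L(t(-3, o), 57)*9 = (5 + 2)**2*9 = 7**2*9 = 49*9 = 441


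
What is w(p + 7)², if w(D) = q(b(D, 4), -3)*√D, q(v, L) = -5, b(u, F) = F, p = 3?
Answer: 250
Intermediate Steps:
w(D) = -5*√D
w(p + 7)² = (-5*√(3 + 7))² = (-5*√10)² = 250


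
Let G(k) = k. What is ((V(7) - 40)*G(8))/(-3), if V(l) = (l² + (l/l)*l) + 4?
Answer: -160/3 ≈ -53.333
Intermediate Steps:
V(l) = 4 + l + l² (V(l) = (l² + 1*l) + 4 = (l² + l) + 4 = (l + l²) + 4 = 4 + l + l²)
((V(7) - 40)*G(8))/(-3) = (((4 + 7 + 7²) - 40)*8)/(-3) = (((4 + 7 + 49) - 40)*8)*(-⅓) = ((60 - 40)*8)*(-⅓) = (20*8)*(-⅓) = 160*(-⅓) = -160/3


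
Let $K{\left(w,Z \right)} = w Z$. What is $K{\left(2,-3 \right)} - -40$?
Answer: $34$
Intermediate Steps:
$K{\left(w,Z \right)} = Z w$
$K{\left(2,-3 \right)} - -40 = \left(-3\right) 2 - -40 = -6 + 40 = 34$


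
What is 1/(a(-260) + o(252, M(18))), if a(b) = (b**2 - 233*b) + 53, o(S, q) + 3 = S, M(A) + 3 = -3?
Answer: 1/128482 ≈ 7.7832e-6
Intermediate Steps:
M(A) = -6 (M(A) = -3 - 3 = -6)
o(S, q) = -3 + S
a(b) = 53 + b**2 - 233*b
1/(a(-260) + o(252, M(18))) = 1/((53 + (-260)**2 - 233*(-260)) + (-3 + 252)) = 1/((53 + 67600 + 60580) + 249) = 1/(128233 + 249) = 1/128482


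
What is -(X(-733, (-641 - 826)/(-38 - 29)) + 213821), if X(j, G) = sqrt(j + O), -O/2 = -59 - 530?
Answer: -213821 - sqrt(445) ≈ -2.1384e+5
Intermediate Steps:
O = 1178 (O = -2*(-59 - 530) = -2*(-589) = 1178)
X(j, G) = sqrt(1178 + j) (X(j, G) = sqrt(j + 1178) = sqrt(1178 + j))
-(X(-733, (-641 - 826)/(-38 - 29)) + 213821) = -(sqrt(1178 - 733) + 213821) = -(sqrt(445) + 213821) = -(213821 + sqrt(445)) = -213821 - sqrt(445)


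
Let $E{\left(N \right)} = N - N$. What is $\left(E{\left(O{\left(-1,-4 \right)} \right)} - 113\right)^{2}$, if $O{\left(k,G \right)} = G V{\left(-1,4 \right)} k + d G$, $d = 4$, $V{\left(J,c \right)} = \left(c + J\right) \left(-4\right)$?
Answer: $12769$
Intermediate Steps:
$V{\left(J,c \right)} = - 4 J - 4 c$ ($V{\left(J,c \right)} = \left(J + c\right) \left(-4\right) = - 4 J - 4 c$)
$O{\left(k,G \right)} = 4 G - 12 G k$ ($O{\left(k,G \right)} = G \left(\left(-4\right) \left(-1\right) - 16\right) k + 4 G = G \left(4 - 16\right) k + 4 G = G \left(-12\right) k + 4 G = - 12 G k + 4 G = 4 G - 12 G k$)
$E{\left(N \right)} = 0$
$\left(E{\left(O{\left(-1,-4 \right)} \right)} - 113\right)^{2} = \left(0 - 113\right)^{2} = \left(-113\right)^{2} = 12769$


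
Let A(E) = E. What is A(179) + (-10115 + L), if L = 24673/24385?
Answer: -242264687/24385 ≈ -9935.0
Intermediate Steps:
L = 24673/24385 (L = 24673*(1/24385) = 24673/24385 ≈ 1.0118)
A(179) + (-10115 + L) = 179 + (-10115 + 24673/24385) = 179 - 246629602/24385 = -242264687/24385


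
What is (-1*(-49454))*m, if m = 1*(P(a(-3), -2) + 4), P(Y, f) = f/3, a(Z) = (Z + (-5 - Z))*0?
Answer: 494540/3 ≈ 1.6485e+5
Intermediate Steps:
a(Z) = 0 (a(Z) = -5*0 = 0)
P(Y, f) = f/3 (P(Y, f) = f*(⅓) = f/3)
m = 10/3 (m = 1*((⅓)*(-2) + 4) = 1*(-⅔ + 4) = 1*(10/3) = 10/3 ≈ 3.3333)
(-1*(-49454))*m = -1*(-49454)*(10/3) = 49454*(10/3) = 494540/3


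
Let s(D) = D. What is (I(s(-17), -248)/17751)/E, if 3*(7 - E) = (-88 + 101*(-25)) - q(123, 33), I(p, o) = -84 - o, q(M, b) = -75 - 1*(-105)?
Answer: 41/3940722 ≈ 1.0404e-5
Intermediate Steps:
q(M, b) = 30 (q(M, b) = -75 + 105 = 30)
E = 888 (E = 7 - ((-88 + 101*(-25)) - 1*30)/3 = 7 - ((-88 - 2525) - 30)/3 = 7 - (-2613 - 30)/3 = 7 - ⅓*(-2643) = 7 + 881 = 888)
(I(s(-17), -248)/17751)/E = ((-84 - 1*(-248))/17751)/888 = ((-84 + 248)*(1/17751))*(1/888) = (164*(1/17751))*(1/888) = (164/17751)*(1/888) = 41/3940722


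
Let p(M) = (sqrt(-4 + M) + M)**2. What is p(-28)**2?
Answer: 465152 - 336896*I*sqrt(2) ≈ 4.6515e+5 - 4.7644e+5*I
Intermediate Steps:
p(M) = (M + sqrt(-4 + M))**2
p(-28)**2 = ((-28 + sqrt(-4 - 28))**2)**2 = ((-28 + sqrt(-32))**2)**2 = ((-28 + 4*I*sqrt(2))**2)**2 = (-28 + 4*I*sqrt(2))**4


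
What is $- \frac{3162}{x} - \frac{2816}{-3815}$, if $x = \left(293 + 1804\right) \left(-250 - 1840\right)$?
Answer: $\frac{411794357}{557337165} \approx 0.73886$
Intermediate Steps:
$x = -4382730$ ($x = 2097 \left(-2090\right) = -4382730$)
$- \frac{3162}{x} - \frac{2816}{-3815} = - \frac{3162}{-4382730} - \frac{2816}{-3815} = \left(-3162\right) \left(- \frac{1}{4382730}\right) - - \frac{2816}{3815} = \frac{527}{730455} + \frac{2816}{3815} = \frac{411794357}{557337165}$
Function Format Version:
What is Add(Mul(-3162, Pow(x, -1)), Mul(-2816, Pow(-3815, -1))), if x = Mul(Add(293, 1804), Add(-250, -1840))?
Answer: Rational(411794357, 557337165) ≈ 0.73886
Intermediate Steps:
x = -4382730 (x = Mul(2097, -2090) = -4382730)
Add(Mul(-3162, Pow(x, -1)), Mul(-2816, Pow(-3815, -1))) = Add(Mul(-3162, Pow(-4382730, -1)), Mul(-2816, Pow(-3815, -1))) = Add(Mul(-3162, Rational(-1, 4382730)), Mul(-2816, Rational(-1, 3815))) = Add(Rational(527, 730455), Rational(2816, 3815)) = Rational(411794357, 557337165)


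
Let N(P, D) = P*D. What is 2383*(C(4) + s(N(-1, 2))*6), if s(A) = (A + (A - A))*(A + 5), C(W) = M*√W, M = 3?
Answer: -71490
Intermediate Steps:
N(P, D) = D*P
C(W) = 3*√W
s(A) = A*(5 + A) (s(A) = (A + 0)*(5 + A) = A*(5 + A))
2383*(C(4) + s(N(-1, 2))*6) = 2383*(3*√4 + ((2*(-1))*(5 + 2*(-1)))*6) = 2383*(3*2 - 2*(5 - 2)*6) = 2383*(6 - 2*3*6) = 2383*(6 - 6*6) = 2383*(6 - 36) = 2383*(-30) = -71490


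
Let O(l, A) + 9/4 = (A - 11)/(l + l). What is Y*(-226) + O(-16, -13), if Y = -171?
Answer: 77289/2 ≈ 38645.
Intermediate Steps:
O(l, A) = -9/4 + (-11 + A)/(2*l) (O(l, A) = -9/4 + (A - 11)/(l + l) = -9/4 + (-11 + A)/((2*l)) = -9/4 + (-11 + A)*(1/(2*l)) = -9/4 + (-11 + A)/(2*l))
Y*(-226) + O(-16, -13) = -171*(-226) + (1/4)*(-22 - 9*(-16) + 2*(-13))/(-16) = 38646 + (1/4)*(-1/16)*(-22 + 144 - 26) = 38646 + (1/4)*(-1/16)*96 = 38646 - 3/2 = 77289/2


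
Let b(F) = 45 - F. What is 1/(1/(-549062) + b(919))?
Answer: -549062/479880189 ≈ -0.0011442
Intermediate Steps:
1/(1/(-549062) + b(919)) = 1/(1/(-549062) + (45 - 1*919)) = 1/(-1/549062 + (45 - 919)) = 1/(-1/549062 - 874) = 1/(-479880189/549062) = -549062/479880189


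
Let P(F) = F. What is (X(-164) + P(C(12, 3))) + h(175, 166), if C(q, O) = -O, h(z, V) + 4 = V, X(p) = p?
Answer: -5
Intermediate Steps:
h(z, V) = -4 + V
(X(-164) + P(C(12, 3))) + h(175, 166) = (-164 - 1*3) + (-4 + 166) = (-164 - 3) + 162 = -167 + 162 = -5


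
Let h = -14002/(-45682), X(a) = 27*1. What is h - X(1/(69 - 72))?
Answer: -609706/22841 ≈ -26.693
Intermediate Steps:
X(a) = 27
h = 7001/22841 (h = -14002*(-1/45682) = 7001/22841 ≈ 0.30651)
h - X(1/(69 - 72)) = 7001/22841 - 1*27 = 7001/22841 - 27 = -609706/22841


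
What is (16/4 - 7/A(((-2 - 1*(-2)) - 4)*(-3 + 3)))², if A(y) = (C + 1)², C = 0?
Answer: 9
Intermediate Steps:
A(y) = 1 (A(y) = (0 + 1)² = 1² = 1)
(16/4 - 7/A(((-2 - 1*(-2)) - 4)*(-3 + 3)))² = (16/4 - 7/1)² = (16*(¼) - 7*1)² = (4 - 7)² = (-3)² = 9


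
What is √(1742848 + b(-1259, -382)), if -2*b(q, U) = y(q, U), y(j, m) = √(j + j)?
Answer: √(6971392 - 2*I*√2518)/2 ≈ 1320.2 - 0.0095025*I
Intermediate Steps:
y(j, m) = √2*√j (y(j, m) = √(2*j) = √2*√j)
b(q, U) = -√2*√q/2
√(1742848 + b(-1259, -382)) = √(1742848 - √2*√(-1259)/2) = √(1742848 - √2*I*√1259/2) = √(1742848 - I*√2518/2)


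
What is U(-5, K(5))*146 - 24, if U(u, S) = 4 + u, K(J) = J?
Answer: -170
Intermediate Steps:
U(-5, K(5))*146 - 24 = (4 - 5)*146 - 24 = -1*146 - 24 = -146 - 24 = -170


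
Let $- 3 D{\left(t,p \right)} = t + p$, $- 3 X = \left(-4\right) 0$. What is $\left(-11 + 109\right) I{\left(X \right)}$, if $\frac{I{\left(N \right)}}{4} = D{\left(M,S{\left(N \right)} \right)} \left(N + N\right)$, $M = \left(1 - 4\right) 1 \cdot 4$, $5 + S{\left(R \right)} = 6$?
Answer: $0$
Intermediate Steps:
$S{\left(R \right)} = 1$ ($S{\left(R \right)} = -5 + 6 = 1$)
$X = 0$ ($X = - \frac{\left(-4\right) 0}{3} = \left(- \frac{1}{3}\right) 0 = 0$)
$M = -12$ ($M = \left(-3\right) 1 \cdot 4 = \left(-3\right) 4 = -12$)
$D{\left(t,p \right)} = - \frac{p}{3} - \frac{t}{3}$ ($D{\left(t,p \right)} = - \frac{t + p}{3} = - \frac{p + t}{3} = - \frac{p}{3} - \frac{t}{3}$)
$I{\left(N \right)} = \frac{88 N}{3}$ ($I{\left(N \right)} = 4 \left(\left(- \frac{1}{3}\right) 1 - -4\right) \left(N + N\right) = 4 \left(- \frac{1}{3} + 4\right) 2 N = 4 \frac{11 \cdot 2 N}{3} = 4 \frac{22 N}{3} = \frac{88 N}{3}$)
$\left(-11 + 109\right) I{\left(X \right)} = \left(-11 + 109\right) \frac{88}{3} \cdot 0 = 98 \cdot 0 = 0$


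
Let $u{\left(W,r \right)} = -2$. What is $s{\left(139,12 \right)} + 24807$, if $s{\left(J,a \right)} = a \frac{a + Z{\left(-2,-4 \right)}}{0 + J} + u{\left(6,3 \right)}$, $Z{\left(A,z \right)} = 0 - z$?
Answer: $\frac{3448087}{139} \approx 24806.0$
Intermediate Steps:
$Z{\left(A,z \right)} = - z$
$s{\left(J,a \right)} = -2 + \frac{a \left(4 + a\right)}{J}$ ($s{\left(J,a \right)} = a \frac{a - -4}{0 + J} - 2 = a \frac{a + 4}{J} - 2 = a \frac{4 + a}{J} - 2 = \frac{a \left(4 + a\right)}{J} - 2 = -2 + \frac{a \left(4 + a\right)}{J}$)
$s{\left(139,12 \right)} + 24807 = \frac{12^{2} - 278 + 4 \cdot 12}{139} + 24807 = \frac{144 - 278 + 48}{139} + 24807 = \frac{1}{139} \left(-86\right) + 24807 = - \frac{86}{139} + 24807 = \frac{3448087}{139}$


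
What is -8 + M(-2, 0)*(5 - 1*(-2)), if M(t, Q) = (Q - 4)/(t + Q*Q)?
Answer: 6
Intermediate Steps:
M(t, Q) = (-4 + Q)/(t + Q**2)
-8 + M(-2, 0)*(5 - 1*(-2)) = -8 + ((-4 + 0)/(-2 + 0**2))*(5 - 1*(-2)) = -8 + (-4/(-2 + 0))*(5 + 2) = -8 + (-4/(-2))*7 = -8 - 1/2*(-4)*7 = -8 + 2*7 = -8 + 14 = 6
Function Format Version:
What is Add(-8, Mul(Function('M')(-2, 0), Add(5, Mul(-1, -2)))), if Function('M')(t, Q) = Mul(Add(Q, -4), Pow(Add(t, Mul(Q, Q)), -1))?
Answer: 6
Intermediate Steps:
Function('M')(t, Q) = Mul(Pow(Add(t, Pow(Q, 2)), -1), Add(-4, Q)) (Function('M')(t, Q) = Mul(Add(-4, Q), Pow(Add(t, Pow(Q, 2)), -1)) = Mul(Pow(Add(t, Pow(Q, 2)), -1), Add(-4, Q)))
Add(-8, Mul(Function('M')(-2, 0), Add(5, Mul(-1, -2)))) = Add(-8, Mul(Mul(Pow(Add(-2, Pow(0, 2)), -1), Add(-4, 0)), Add(5, Mul(-1, -2)))) = Add(-8, Mul(Mul(Pow(Add(-2, 0), -1), -4), Add(5, 2))) = Add(-8, Mul(Mul(Pow(-2, -1), -4), 7)) = Add(-8, Mul(Mul(Rational(-1, 2), -4), 7)) = Add(-8, Mul(2, 7)) = Add(-8, 14) = 6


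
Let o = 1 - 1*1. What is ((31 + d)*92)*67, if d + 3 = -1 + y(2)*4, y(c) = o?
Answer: 166428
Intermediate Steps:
o = 0 (o = 1 - 1 = 0)
y(c) = 0
d = -4 (d = -3 + (-1 + 0*4) = -3 + (-1 + 0) = -3 - 1 = -4)
((31 + d)*92)*67 = ((31 - 4)*92)*67 = (27*92)*67 = 2484*67 = 166428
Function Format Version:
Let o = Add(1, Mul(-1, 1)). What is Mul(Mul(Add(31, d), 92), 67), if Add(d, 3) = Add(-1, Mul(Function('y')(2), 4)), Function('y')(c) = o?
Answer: 166428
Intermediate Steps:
o = 0 (o = Add(1, -1) = 0)
Function('y')(c) = 0
d = -4 (d = Add(-3, Add(-1, Mul(0, 4))) = Add(-3, Add(-1, 0)) = Add(-3, -1) = -4)
Mul(Mul(Add(31, d), 92), 67) = Mul(Mul(Add(31, -4), 92), 67) = Mul(Mul(27, 92), 67) = Mul(2484, 67) = 166428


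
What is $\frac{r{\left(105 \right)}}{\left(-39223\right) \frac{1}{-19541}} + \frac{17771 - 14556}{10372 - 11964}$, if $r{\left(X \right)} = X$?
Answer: $\frac{3140371615}{62443016} \approx 50.292$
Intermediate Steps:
$\frac{r{\left(105 \right)}}{\left(-39223\right) \frac{1}{-19541}} + \frac{17771 - 14556}{10372 - 11964} = \frac{105}{\left(-39223\right) \frac{1}{-19541}} + \frac{17771 - 14556}{10372 - 11964} = \frac{105}{\left(-39223\right) \left(- \frac{1}{19541}\right)} + \frac{3215}{-1592} = \frac{105}{\frac{39223}{19541}} + 3215 \left(- \frac{1}{1592}\right) = 105 \cdot \frac{19541}{39223} - \frac{3215}{1592} = \frac{2051805}{39223} - \frac{3215}{1592} = \frac{3140371615}{62443016}$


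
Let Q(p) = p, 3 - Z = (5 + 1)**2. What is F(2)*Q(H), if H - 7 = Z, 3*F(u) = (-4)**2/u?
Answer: -208/3 ≈ -69.333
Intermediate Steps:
Z = -33 (Z = 3 - (5 + 1)**2 = 3 - 1*6**2 = 3 - 1*36 = 3 - 36 = -33)
F(u) = 16/(3*u) (F(u) = ((-4)**2/u)/3 = (16/u)/3 = 16/(3*u))
H = -26 (H = 7 - 33 = -26)
F(2)*Q(H) = ((16/3)/2)*(-26) = ((16/3)*(1/2))*(-26) = (8/3)*(-26) = -208/3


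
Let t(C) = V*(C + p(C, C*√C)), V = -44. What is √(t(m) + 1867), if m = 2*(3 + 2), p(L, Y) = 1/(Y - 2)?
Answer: √(1427 + 44/(2 - 10*√10)) ≈ 37.756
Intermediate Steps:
p(L, Y) = 1/(-2 + Y)
m = 10 (m = 2*5 = 10)
t(C) = -44*C - 44/(-2 + C^(3/2)) (t(C) = -44*(C + 1/(-2 + C*√C)) = -44*(C + 1/(-2 + C^(3/2))) = -44*C - 44/(-2 + C^(3/2)))
√(t(m) + 1867) = √(44*(-1 - 10^(5/2) + 2*10)/(-2 + 10^(3/2)) + 1867) = √(44*(-1 - 100*√10 + 20)/(-2 + 10*√10) + 1867) = √(44*(19 - 100*√10)/(-2 + 10*√10) + 1867) = √(1867 + 44*(19 - 100*√10)/(-2 + 10*√10))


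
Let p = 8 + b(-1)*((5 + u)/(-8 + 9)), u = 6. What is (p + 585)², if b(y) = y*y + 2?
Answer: 391876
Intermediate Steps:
b(y) = 2 + y² (b(y) = y² + 2 = 2 + y²)
p = 41 (p = 8 + (2 + (-1)²)*((5 + 6)/(-8 + 9)) = 8 + (2 + 1)*(11/1) = 8 + 3*(11*1) = 8 + 3*11 = 8 + 33 = 41)
(p + 585)² = (41 + 585)² = 626² = 391876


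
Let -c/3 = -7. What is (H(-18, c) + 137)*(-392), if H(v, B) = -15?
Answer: -47824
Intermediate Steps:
c = 21 (c = -3*(-7) = 21)
(H(-18, c) + 137)*(-392) = (-15 + 137)*(-392) = 122*(-392) = -47824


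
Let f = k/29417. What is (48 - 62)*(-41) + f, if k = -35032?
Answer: 16850326/29417 ≈ 572.81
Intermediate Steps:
f = -35032/29417 ≈ -1.1909
(48 - 62)*(-41) + f = (48 - 62)*(-41) - 35032/29417 = -14*(-41) - 35032/29417 = 574 - 35032/29417 = 16850326/29417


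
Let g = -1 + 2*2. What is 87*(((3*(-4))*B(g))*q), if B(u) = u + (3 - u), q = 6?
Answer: -18792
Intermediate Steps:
g = 3 (g = -1 + 4 = 3)
B(u) = 3
87*(((3*(-4))*B(g))*q) = 87*(((3*(-4))*3)*6) = 87*(-12*3*6) = 87*(-36*6) = 87*(-216) = -18792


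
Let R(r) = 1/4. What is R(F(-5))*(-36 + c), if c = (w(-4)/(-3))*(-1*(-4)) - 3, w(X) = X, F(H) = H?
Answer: -101/12 ≈ -8.4167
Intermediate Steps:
R(r) = 1/4
c = 7/3 (c = (-4/(-3))*(-1*(-4)) - 3 = -4*(-1/3)*4 - 3 = (4/3)*4 - 3 = 16/3 - 3 = 7/3 ≈ 2.3333)
R(F(-5))*(-36 + c) = (-36 + 7/3)/4 = (1/4)*(-101/3) = -101/12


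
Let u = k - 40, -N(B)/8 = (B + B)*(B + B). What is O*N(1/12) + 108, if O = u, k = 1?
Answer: 350/3 ≈ 116.67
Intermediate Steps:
N(B) = -32*B² (N(B) = -8*(B + B)*(B + B) = -8*2*B*2*B = -32*B²)
u = -39 (u = 1 - 40 = -39)
O = -39
O*N(1/12) + 108 = -(-1248)*(1/12)² + 108 = -(-1248)/144 + 108 = -39*(-2/9) + 108 = 26/3 + 108 = 350/3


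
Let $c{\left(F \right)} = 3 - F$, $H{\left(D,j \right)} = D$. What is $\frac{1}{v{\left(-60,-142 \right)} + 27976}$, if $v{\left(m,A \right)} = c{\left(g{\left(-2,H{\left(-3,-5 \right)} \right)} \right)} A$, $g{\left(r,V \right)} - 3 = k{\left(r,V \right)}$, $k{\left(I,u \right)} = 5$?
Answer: $\frac{1}{28686} \approx 3.486 \cdot 10^{-5}$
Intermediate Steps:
$g{\left(r,V \right)} = 8$ ($g{\left(r,V \right)} = 3 + 5 = 8$)
$v{\left(m,A \right)} = - 5 A$ ($v{\left(m,A \right)} = \left(3 - 8\right) A = - 5 A$)
$\frac{1}{v{\left(-60,-142 \right)} + 27976} = \frac{1}{\left(-5\right) \left(-142\right) + 27976} = \frac{1}{710 + 27976} = \frac{1}{28686}$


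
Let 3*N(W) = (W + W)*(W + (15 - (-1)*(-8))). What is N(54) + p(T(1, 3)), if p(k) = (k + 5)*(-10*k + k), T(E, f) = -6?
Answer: 2142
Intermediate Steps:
p(k) = -9*k*(5 + k) (p(k) = (5 + k)*(-9*k) = -9*k*(5 + k))
N(W) = 2*W*(7 + W)/3 (N(W) = ((W + W)*(W + (15 - (-1)*(-8))))/3 = ((2*W)*(W + (15 - 1*8)))/3 = ((2*W)*(W + (15 - 8)))/3 = ((2*W)*(W + 7))/3 = ((2*W)*(7 + W))/3 = (2*W*(7 + W))/3 = 2*W*(7 + W)/3)
N(54) + p(T(1, 3)) = (⅔)*54*(7 + 54) - 9*(-6)*(5 - 6) = (⅔)*54*61 - 9*(-6)*(-1) = 2196 - 54 = 2142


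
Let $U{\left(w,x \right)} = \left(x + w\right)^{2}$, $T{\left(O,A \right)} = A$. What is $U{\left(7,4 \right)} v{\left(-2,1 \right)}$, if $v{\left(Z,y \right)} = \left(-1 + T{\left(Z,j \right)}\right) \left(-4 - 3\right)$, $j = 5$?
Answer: $-3388$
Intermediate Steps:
$v{\left(Z,y \right)} = -28$ ($v{\left(Z,y \right)} = \left(-1 + 5\right) \left(-4 - 3\right) = 4 \left(-7\right) = -28$)
$U{\left(w,x \right)} = \left(w + x\right)^{2}$
$U{\left(7,4 \right)} v{\left(-2,1 \right)} = \left(7 + 4\right)^{2} \left(-28\right) = 11^{2} \left(-28\right) = 121 \left(-28\right) = -3388$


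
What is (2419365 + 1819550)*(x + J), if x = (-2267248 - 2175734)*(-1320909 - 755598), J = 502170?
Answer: 39107736914583802260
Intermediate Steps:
x = 9225883223874 (x = -4442982*(-2076507) = 9225883223874)
(2419365 + 1819550)*(x + J) = (2419365 + 1819550)*(9225883223874 + 502170) = 4238915*9225883726044 = 39107736914583802260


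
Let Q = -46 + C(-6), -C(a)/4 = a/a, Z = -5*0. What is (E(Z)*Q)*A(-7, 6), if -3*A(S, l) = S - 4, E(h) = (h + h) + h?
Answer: 0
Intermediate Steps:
Z = 0
E(h) = 3*h (E(h) = 2*h + h = 3*h)
C(a) = -4 (C(a) = -4*a/a = -4*1 = -4)
A(S, l) = 4/3 - S/3 (A(S, l) = -(S - 4)/3 = -(-4 + S)/3 = 4/3 - S/3)
Q = -50 (Q = -46 - 4 = -50)
(E(Z)*Q)*A(-7, 6) = ((3*0)*(-50))*(4/3 - ⅓*(-7)) = (0*(-50))*(4/3 + 7/3) = 0*(11/3) = 0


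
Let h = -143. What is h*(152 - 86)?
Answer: -9438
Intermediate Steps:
h*(152 - 86) = -143*(152 - 86) = -143*66 = -9438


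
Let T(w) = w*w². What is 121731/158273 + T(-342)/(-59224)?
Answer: 792299570196/1171695019 ≈ 676.20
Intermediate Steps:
T(w) = w³
121731/158273 + T(-342)/(-59224) = 121731/158273 + (-342)³/(-59224) = 121731*(1/158273) - 40001688*(-1/59224) = 121731/158273 + 5000211/7403 = 792299570196/1171695019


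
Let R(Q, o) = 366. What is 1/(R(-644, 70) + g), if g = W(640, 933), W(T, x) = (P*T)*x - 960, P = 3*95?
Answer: 1/170178606 ≈ 5.8762e-9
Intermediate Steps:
P = 285
W(T, x) = -960 + 285*T*x (W(T, x) = (285*T)*x - 960 = 285*T*x - 960 = -960 + 285*T*x)
g = 170178240 (g = -960 + 285*640*933 = -960 + 170179200 = 170178240)
1/(R(-644, 70) + g) = 1/(366 + 170178240) = 1/170178606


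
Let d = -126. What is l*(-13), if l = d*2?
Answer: 3276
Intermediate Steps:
l = -252 (l = -126*2 = -252)
l*(-13) = -252*(-13) = 3276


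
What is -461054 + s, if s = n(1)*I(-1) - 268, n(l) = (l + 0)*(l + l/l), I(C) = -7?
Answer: -461336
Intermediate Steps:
n(l) = l*(1 + l) (n(l) = l*(l + 1) = l*(1 + l))
s = -282 (s = (1*(1 + 1))*(-7) - 268 = (1*2)*(-7) - 268 = 2*(-7) - 268 = -14 - 268 = -282)
-461054 + s = -461054 - 282 = -461336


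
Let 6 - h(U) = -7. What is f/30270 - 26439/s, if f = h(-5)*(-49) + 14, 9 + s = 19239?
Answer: -13538147/9701535 ≈ -1.3955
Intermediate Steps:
s = 19230 (s = -9 + 19239 = 19230)
h(U) = 13 (h(U) = 6 - 1*(-7) = 6 + 7 = 13)
f = -623 (f = 13*(-49) + 14 = -637 + 14 = -623)
f/30270 - 26439/s = -623/30270 - 26439/19230 = -623*1/30270 - 26439*1/19230 = -623/30270 - 8813/6410 = -13538147/9701535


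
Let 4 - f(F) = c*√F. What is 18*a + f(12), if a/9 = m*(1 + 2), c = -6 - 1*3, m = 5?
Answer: 2434 + 18*√3 ≈ 2465.2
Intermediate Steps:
c = -9 (c = -6 - 3 = -9)
a = 135 (a = 9*(5*(1 + 2)) = 9*(5*3) = 9*15 = 135)
f(F) = 4 + 9*√F (f(F) = 4 - (-9)*√F = 4 + 9*√F)
18*a + f(12) = 18*135 + (4 + 9*√12) = 2430 + (4 + 9*(2*√3)) = 2430 + (4 + 18*√3) = 2434 + 18*√3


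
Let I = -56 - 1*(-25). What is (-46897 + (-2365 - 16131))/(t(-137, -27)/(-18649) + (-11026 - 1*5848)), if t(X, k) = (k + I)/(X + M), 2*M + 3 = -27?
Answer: 92683068332/23915925205 ≈ 3.8754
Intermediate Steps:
I = -31 (I = -56 + 25 = -31)
M = -15 (M = -3/2 + (½)*(-27) = -3/2 - 27/2 = -15)
t(X, k) = (-31 + k)/(-15 + X) (t(X, k) = (k - 31)/(X - 15) = (-31 + k)/(-15 + X))
(-46897 + (-2365 - 16131))/(t(-137, -27)/(-18649) + (-11026 - 1*5848)) = (-46897 + (-2365 - 16131))/(((-31 - 27)/(-15 - 137))/(-18649) + (-11026 - 1*5848)) = (-46897 - 18496)/((-58/(-152))*(-1/18649) + (-11026 - 5848)) = -65393/(-1/152*(-58)*(-1/18649) - 16874) = -65393/((29/76)*(-1/18649) - 16874) = -65393/(-29/1417324 - 16874) = -65393/(-23915925205/1417324) = -65393*(-1417324/23915925205) = 92683068332/23915925205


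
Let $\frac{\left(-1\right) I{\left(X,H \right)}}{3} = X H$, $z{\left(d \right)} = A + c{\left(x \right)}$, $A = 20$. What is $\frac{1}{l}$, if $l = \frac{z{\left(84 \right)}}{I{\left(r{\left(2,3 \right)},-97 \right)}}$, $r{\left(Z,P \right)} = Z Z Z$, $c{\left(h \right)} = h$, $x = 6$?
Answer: $\frac{1164}{13} \approx 89.538$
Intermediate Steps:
$r{\left(Z,P \right)} = Z^{3}$ ($r{\left(Z,P \right)} = Z Z^{2} = Z^{3}$)
$z{\left(d \right)} = 26$ ($z{\left(d \right)} = 20 + 6 = 26$)
$I{\left(X,H \right)} = - 3 H X$ ($I{\left(X,H \right)} = - 3 X H = - 3 H X$)
$l = \frac{13}{1164}$ ($l = \frac{26}{\left(-3\right) \left(-97\right) 2^{3}} = \frac{26}{\left(-3\right) \left(-97\right) 8} = \frac{26}{2328} = 26 \cdot \frac{1}{2328} = \frac{13}{1164} \approx 0.011168$)
$\frac{1}{l} = \frac{1}{\frac{13}{1164}} = \frac{1164}{13}$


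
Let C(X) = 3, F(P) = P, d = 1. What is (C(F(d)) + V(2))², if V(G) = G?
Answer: 25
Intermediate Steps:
(C(F(d)) + V(2))² = (3 + 2)² = 5² = 25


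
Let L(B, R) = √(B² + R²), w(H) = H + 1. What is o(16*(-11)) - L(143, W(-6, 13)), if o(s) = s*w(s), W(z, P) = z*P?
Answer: 30800 - 13*√157 ≈ 30637.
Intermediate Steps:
w(H) = 1 + H
W(z, P) = P*z
o(s) = s*(1 + s)
o(16*(-11)) - L(143, W(-6, 13)) = (16*(-11))*(1 + 16*(-11)) - √(143² + (13*(-6))²) = -176*(1 - 176) - √(20449 + (-78)²) = -176*(-175) - √(20449 + 6084) = 30800 - √26533 = 30800 - 13*√157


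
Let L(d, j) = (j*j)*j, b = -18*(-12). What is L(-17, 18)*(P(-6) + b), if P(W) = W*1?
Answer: 1224720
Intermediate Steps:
P(W) = W
b = 216
L(d, j) = j³ (L(d, j) = j²*j = j³)
L(-17, 18)*(P(-6) + b) = 18³*(-6 + 216) = 5832*210 = 1224720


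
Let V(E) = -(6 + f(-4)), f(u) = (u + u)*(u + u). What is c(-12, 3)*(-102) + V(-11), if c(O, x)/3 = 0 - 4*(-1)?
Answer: -1294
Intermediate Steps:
f(u) = 4*u² (f(u) = (2*u)*(2*u) = 4*u²)
c(O, x) = 12 (c(O, x) = 3*(0 - 4*(-1)) = 3*(0 + 4) = 3*4 = 12)
V(E) = -70 (V(E) = -(6 + 4*(-4)²) = -(6 + 4*16) = -(6 + 64) = -1*70 = -70)
c(-12, 3)*(-102) + V(-11) = 12*(-102) - 70 = -1224 - 70 = -1294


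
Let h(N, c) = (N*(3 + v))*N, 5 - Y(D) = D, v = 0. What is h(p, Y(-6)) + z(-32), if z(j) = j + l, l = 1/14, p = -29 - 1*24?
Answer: 117531/14 ≈ 8395.1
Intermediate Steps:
Y(D) = 5 - D
p = -53 (p = -29 - 24 = -53)
h(N, c) = 3*N² (h(N, c) = (N*(3 + 0))*N = (N*3)*N = (3*N)*N = 3*N²)
l = 1/14 ≈ 0.071429
z(j) = 1/14 + j (z(j) = j + 1/14 = 1/14 + j)
h(p, Y(-6)) + z(-32) = 3*(-53)² + (1/14 - 32) = 3*2809 - 447/14 = 8427 - 447/14 = 117531/14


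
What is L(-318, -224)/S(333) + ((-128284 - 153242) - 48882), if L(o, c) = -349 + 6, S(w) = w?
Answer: -110026207/333 ≈ -3.3041e+5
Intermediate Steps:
L(o, c) = -343
L(-318, -224)/S(333) + ((-128284 - 153242) - 48882) = -343/333 + ((-128284 - 153242) - 48882) = -343*1/333 + (-281526 - 48882) = -343/333 - 330408 = -110026207/333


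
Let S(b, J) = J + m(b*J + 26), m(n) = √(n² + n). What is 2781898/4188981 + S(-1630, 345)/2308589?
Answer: 6423704320367/9670635457809 + 14*√1613304687/2308589 ≈ 0.90783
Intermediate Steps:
m(n) = √(n + n²)
S(b, J) = J + √((26 + J*b)*(27 + J*b)) (S(b, J) = J + √((b*J + 26)*(1 + (b*J + 26))) = J + √((J*b + 26)*(1 + (J*b + 26))) = J + √((26 + J*b)*(1 + (26 + J*b))) = J + √((26 + J*b)*(27 + J*b)))
2781898/4188981 + S(-1630, 345)/2308589 = 2781898/4188981 + (345 + √((26 + 345*(-1630))*(27 + 345*(-1630))))/2308589 = 2781898*(1/4188981) + (345 + √((26 - 562350)*(27 - 562350)))*(1/2308589) = 2781898/4188981 + (345 + √(-562324*(-562323)))*(1/2308589) = 2781898/4188981 + (345 + √316207718652)*(1/2308589) = 2781898/4188981 + (345 + 14*√1613304687)*(1/2308589) = 2781898/4188981 + (345/2308589 + 14*√1613304687/2308589) = 6423704320367/9670635457809 + 14*√1613304687/2308589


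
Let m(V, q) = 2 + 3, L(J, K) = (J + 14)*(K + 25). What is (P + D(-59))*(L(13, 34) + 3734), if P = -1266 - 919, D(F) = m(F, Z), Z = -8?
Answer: -11612860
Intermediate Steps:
L(J, K) = (14 + J)*(25 + K)
m(V, q) = 5
D(F) = 5
P = -2185
(P + D(-59))*(L(13, 34) + 3734) = (-2185 + 5)*((350 + 14*34 + 25*13 + 13*34) + 3734) = -2180*((350 + 476 + 325 + 442) + 3734) = -2180*(1593 + 3734) = -2180*5327 = -11612860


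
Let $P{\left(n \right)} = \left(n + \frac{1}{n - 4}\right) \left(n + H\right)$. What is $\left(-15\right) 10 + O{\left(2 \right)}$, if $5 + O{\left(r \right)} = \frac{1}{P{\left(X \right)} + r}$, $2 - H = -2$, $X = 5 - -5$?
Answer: $- \frac{67112}{433} \approx -154.99$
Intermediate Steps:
$X = 10$ ($X = 5 + 5 = 10$)
$H = 4$ ($H = 2 - -2 = 2 + 2 = 4$)
$P{\left(n \right)} = \left(4 + n\right) \left(n + \frac{1}{-4 + n}\right)$ ($P{\left(n \right)} = \left(n + \frac{1}{n - 4}\right) \left(n + 4\right) = \left(n + \frac{1}{-4 + n}\right) \left(4 + n\right) = \left(4 + n\right) \left(n + \frac{1}{-4 + n}\right)$)
$O{\left(r \right)} = -5 + \frac{1}{\frac{427}{3} + r}$ ($O{\left(r \right)} = -5 + \frac{1}{\frac{4 + 10^{3} - 150}{-4 + 10} + r} = -5 + \frac{1}{\frac{4 + 1000 - 150}{6} + r} = -5 + \frac{1}{\frac{1}{6} \cdot 854 + r} = -5 + \frac{1}{\frac{427}{3} + r}$)
$\left(-15\right) 10 + O{\left(2 \right)} = \left(-15\right) 10 + \frac{-2132 - 30}{427 + 3 \cdot 2} = -150 + \frac{-2132 - 30}{427 + 6} = -150 + \frac{1}{433} \left(-2162\right) = -150 - \frac{2162}{433} = - \frac{67112}{433}$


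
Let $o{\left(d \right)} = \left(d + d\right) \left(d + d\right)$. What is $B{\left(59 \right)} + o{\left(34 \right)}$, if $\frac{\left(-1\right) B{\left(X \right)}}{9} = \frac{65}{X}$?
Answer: $\frac{272231}{59} \approx 4614.1$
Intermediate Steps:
$o{\left(d \right)} = 4 d^{2}$ ($o{\left(d \right)} = 2 d 2 d = 4 d^{2}$)
$B{\left(X \right)} = - \frac{585}{X}$ ($B{\left(X \right)} = - 9 \frac{65}{X} = - \frac{585}{X}$)
$B{\left(59 \right)} + o{\left(34 \right)} = - \frac{585}{59} + 4 \cdot 34^{2} = \left(-585\right) \frac{1}{59} + 4 \cdot 1156 = - \frac{585}{59} + 4624 = \frac{272231}{59}$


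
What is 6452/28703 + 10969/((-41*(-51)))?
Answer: 328334339/60017973 ≈ 5.4706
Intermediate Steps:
6452/28703 + 10969/((-41*(-51))) = 6452*(1/28703) + 10969/2091 = 6452/28703 + 10969*(1/2091) = 6452/28703 + 10969/2091 = 328334339/60017973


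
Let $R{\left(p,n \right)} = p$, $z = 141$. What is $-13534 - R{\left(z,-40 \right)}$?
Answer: $-13675$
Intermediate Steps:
$-13534 - R{\left(z,-40 \right)} = -13534 - 141 = -13675$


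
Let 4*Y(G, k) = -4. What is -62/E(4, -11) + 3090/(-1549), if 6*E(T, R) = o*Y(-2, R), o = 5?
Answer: 560778/7745 ≈ 72.405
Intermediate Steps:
Y(G, k) = -1 (Y(G, k) = (1/4)*(-4) = -1)
E(T, R) = -5/6 (E(T, R) = (5*(-1))/6 = (1/6)*(-5) = -5/6)
-62/E(4, -11) + 3090/(-1549) = -62/(-5/6) + 3090/(-1549) = -62*(-6/5) + 3090*(-1/1549) = 372/5 - 3090/1549 = 560778/7745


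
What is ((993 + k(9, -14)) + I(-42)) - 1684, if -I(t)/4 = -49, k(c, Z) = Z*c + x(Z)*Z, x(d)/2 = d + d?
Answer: 163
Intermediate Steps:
x(d) = 4*d (x(d) = 2*(d + d) = 2*(2*d) = 4*d)
k(c, Z) = 4*Z² + Z*c (k(c, Z) = Z*c + (4*Z)*Z = Z*c + 4*Z² = 4*Z² + Z*c)
I(t) = 196 (I(t) = -4*(-49) = 196)
((993 + k(9, -14)) + I(-42)) - 1684 = ((993 - 14*(9 + 4*(-14))) + 196) - 1684 = ((993 - 14*(9 - 56)) + 196) - 1684 = ((993 - 14*(-47)) + 196) - 1684 = ((993 + 658) + 196) - 1684 = (1651 + 196) - 1684 = 1847 - 1684 = 163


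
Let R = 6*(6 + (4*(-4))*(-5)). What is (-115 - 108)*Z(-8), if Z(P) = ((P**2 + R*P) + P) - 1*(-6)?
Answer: 906718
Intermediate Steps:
R = 516 (R = 6*(6 - 16*(-5)) = 6*(6 + 80) = 6*86 = 516)
Z(P) = 6 + P**2 + 517*P (Z(P) = ((P**2 + 516*P) + P) - 1*(-6) = (P**2 + 517*P) + 6 = 6 + P**2 + 517*P)
(-115 - 108)*Z(-8) = (-115 - 108)*(6 + (-8)**2 + 517*(-8)) = -223*(6 + 64 - 4136) = -223*(-4066) = 906718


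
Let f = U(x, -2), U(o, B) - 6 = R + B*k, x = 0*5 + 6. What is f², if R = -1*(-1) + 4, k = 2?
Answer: 49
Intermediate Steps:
x = 6 (x = 0 + 6 = 6)
R = 5 (R = 1 + 4 = 5)
U(o, B) = 11 + 2*B (U(o, B) = 6 + (5 + B*2) = 6 + (5 + 2*B) = 11 + 2*B)
f = 7 (f = 11 + 2*(-2) = 11 - 4 = 7)
f² = 7² = 49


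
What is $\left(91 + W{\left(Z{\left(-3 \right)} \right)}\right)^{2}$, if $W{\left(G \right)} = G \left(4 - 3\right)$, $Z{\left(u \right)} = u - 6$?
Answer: $6724$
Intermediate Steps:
$Z{\left(u \right)} = -6 + u$ ($Z{\left(u \right)} = u - 6 = -6 + u$)
$W{\left(G \right)} = G$ ($W{\left(G \right)} = G 1 = G$)
$\left(91 + W{\left(Z{\left(-3 \right)} \right)}\right)^{2} = \left(91 - 9\right)^{2} = 82^{2} = 6724$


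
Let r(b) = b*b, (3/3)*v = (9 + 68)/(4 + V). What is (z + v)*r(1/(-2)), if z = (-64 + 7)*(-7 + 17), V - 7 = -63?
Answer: -29717/208 ≈ -142.87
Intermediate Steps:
V = -56 (V = 7 - 63 = -56)
v = -77/52 (v = (9 + 68)/(4 - 56) = 77/(-52) = 77*(-1/52) = -77/52 ≈ -1.4808)
z = -570 (z = -57*10 = -570)
r(b) = b**2
(z + v)*r(1/(-2)) = (-570 - 77/52)*(1/(-2))**2 = -29717*(1*(-1/2))**2/52 = -29717*(-1/2)**2/52 = -29717/52*1/4 = -29717/208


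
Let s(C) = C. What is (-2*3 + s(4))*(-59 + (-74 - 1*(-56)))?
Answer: 154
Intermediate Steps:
(-2*3 + s(4))*(-59 + (-74 - 1*(-56))) = (-2*3 + 4)*(-59 + (-74 - 1*(-56))) = (-6 + 4)*(-59 + (-74 + 56)) = -2*(-59 - 18) = -2*(-77) = 154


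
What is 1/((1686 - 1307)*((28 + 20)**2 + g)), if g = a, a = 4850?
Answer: 1/2711366 ≈ 3.6882e-7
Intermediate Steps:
g = 4850
1/((1686 - 1307)*((28 + 20)**2 + g)) = 1/((1686 - 1307)*((28 + 20)**2 + 4850)) = 1/(379*(48**2 + 4850)) = 1/(379*(2304 + 4850)) = 1/(379*7154) = 1/2711366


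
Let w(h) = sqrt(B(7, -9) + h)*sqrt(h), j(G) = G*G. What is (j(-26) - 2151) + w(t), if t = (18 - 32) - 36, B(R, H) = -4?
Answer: -1475 - 30*sqrt(3) ≈ -1527.0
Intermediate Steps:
j(G) = G**2
t = -50 (t = -14 - 36 = -50)
w(h) = sqrt(h)*sqrt(-4 + h) (w(h) = sqrt(-4 + h)*sqrt(h) = sqrt(h)*sqrt(-4 + h))
(j(-26) - 2151) + w(t) = ((-26)**2 - 2151) + sqrt(-50)*sqrt(-4 - 50) = (676 - 2151) + (5*I*sqrt(2))*sqrt(-54) = -1475 + (5*I*sqrt(2))*(3*I*sqrt(6)) = -1475 - 30*sqrt(3)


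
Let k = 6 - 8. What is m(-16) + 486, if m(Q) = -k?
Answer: 488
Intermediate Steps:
k = -2
m(Q) = 2 (m(Q) = -1*(-2) = 2)
m(-16) + 486 = 2 + 486 = 488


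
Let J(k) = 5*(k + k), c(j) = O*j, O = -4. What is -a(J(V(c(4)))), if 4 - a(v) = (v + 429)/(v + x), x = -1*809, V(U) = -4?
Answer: -3785/849 ≈ -4.4582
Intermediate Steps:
c(j) = -4*j
x = -809
J(k) = 10*k (J(k) = 5*(2*k) = 10*k)
a(v) = 4 - (429 + v)/(-809 + v) (a(v) = 4 - (v + 429)/(v - 809) = 4 - (429 + v)/(-809 + v))
-a(J(V(c(4)))) = -(-3665 + 3*(10*(-4)))/(-809 + 10*(-4)) = -(-3665 + 3*(-40))/(-809 - 40) = -(-3665 - 120)/(-849) = -(-1)*(-3785)/849 = -1*3785/849 = -3785/849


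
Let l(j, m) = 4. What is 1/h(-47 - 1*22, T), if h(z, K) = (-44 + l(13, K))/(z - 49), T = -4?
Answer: 59/20 ≈ 2.9500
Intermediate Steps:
h(z, K) = -40/(-49 + z) (h(z, K) = (-44 + 4)/(z - 49) = -40/(-49 + z))
1/h(-47 - 1*22, T) = 1/(-40/(-49 + (-47 - 1*22))) = 1/(-40/(-49 + (-47 - 22))) = 1/(-40/(-49 - 69)) = 1/(-40/(-118)) = 1/(-40*(-1/118)) = 1/(20/59) = 59/20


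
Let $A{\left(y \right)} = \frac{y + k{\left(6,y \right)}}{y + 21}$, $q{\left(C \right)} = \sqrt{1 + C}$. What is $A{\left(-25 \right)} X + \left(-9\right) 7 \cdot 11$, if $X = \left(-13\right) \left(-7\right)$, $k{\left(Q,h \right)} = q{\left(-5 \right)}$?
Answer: $- \frac{497}{4} - \frac{91 i}{2} \approx -124.25 - 45.5 i$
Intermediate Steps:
$k{\left(Q,h \right)} = 2 i$ ($k{\left(Q,h \right)} = \sqrt{1 - 5} = \sqrt{-4} = 2 i$)
$X = 91$
$A{\left(y \right)} = \frac{y + 2 i}{21 + y}$ ($A{\left(y \right)} = \frac{y + 2 i}{y + 21} = \frac{y + 2 i}{21 + y}$)
$A{\left(-25 \right)} X + \left(-9\right) 7 \cdot 11 = \frac{-25 + 2 i}{21 - 25} \cdot 91 + \left(-9\right) 7 \cdot 11 = \frac{-25 + 2 i}{-4} \cdot 91 - 693 = - \frac{-25 + 2 i}{4} \cdot 91 - 693 = \left(\frac{25}{4} - \frac{i}{2}\right) 91 - 693 = \left(\frac{2275}{4} - \frac{91 i}{2}\right) - 693 = - \frac{497}{4} - \frac{91 i}{2}$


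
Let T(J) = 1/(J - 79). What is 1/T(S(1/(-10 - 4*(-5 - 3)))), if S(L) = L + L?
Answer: -868/11 ≈ -78.909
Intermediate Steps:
S(L) = 2*L
T(J) = 1/(-79 + J)
1/T(S(1/(-10 - 4*(-5 - 3)))) = 1/(1/(-79 + 2/(-10 - 4*(-5 - 3)))) = 1/(1/(-79 + 2/(-10 - 4*(-8)))) = 1/(1/(-79 + 2/(-10 + 32))) = 1/(1/(-79 + 2/22)) = 1/(1/(-79 + 2*(1/22))) = 1/(1/(-79 + 1/11)) = 1/(1/(-868/11)) = 1/(-11/868) = -868/11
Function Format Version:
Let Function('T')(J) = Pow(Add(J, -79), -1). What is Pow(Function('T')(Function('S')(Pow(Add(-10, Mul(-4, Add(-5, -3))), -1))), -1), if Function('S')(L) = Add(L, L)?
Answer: Rational(-868, 11) ≈ -78.909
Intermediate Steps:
Function('S')(L) = Mul(2, L)
Function('T')(J) = Pow(Add(-79, J), -1)
Pow(Function('T')(Function('S')(Pow(Add(-10, Mul(-4, Add(-5, -3))), -1))), -1) = Pow(Pow(Add(-79, Mul(2, Pow(Add(-10, Mul(-4, Add(-5, -3))), -1))), -1), -1) = Pow(Pow(Add(-79, Mul(2, Pow(Add(-10, Mul(-4, -8)), -1))), -1), -1) = Pow(Pow(Add(-79, Mul(2, Pow(Add(-10, 32), -1))), -1), -1) = Pow(Pow(Add(-79, Mul(2, Pow(22, -1))), -1), -1) = Pow(Pow(Add(-79, Mul(2, Rational(1, 22))), -1), -1) = Pow(Pow(Add(-79, Rational(1, 11)), -1), -1) = Pow(Pow(Rational(-868, 11), -1), -1) = Pow(Rational(-11, 868), -1) = Rational(-868, 11)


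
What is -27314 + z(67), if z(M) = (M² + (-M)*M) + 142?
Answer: -27172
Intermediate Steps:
z(M) = 142 (z(M) = (M² - M²) + 142 = 0 + 142 = 142)
-27314 + z(67) = -27314 + 142 = -27172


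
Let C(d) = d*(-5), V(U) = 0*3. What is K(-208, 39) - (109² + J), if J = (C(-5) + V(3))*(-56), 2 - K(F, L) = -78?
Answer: -10401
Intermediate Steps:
K(F, L) = 80 (K(F, L) = 2 - 1*(-78) = 2 + 78 = 80)
V(U) = 0
C(d) = -5*d
J = -1400 (J = (-5*(-5) + 0)*(-56) = (25 + 0)*(-56) = 25*(-56) = -1400)
K(-208, 39) - (109² + J) = 80 - (109² - 1400) = 80 - (11881 - 1400) = 80 - 1*10481 = 80 - 10481 = -10401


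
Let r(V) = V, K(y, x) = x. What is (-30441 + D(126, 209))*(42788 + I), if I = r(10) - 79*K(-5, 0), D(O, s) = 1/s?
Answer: -272288066064/209 ≈ -1.3028e+9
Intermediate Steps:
I = 10 (I = 10 - 79*0 = 10 + 0 = 10)
(-30441 + D(126, 209))*(42788 + I) = (-30441 + 1/209)*(42788 + 10) = (-30441 + 1/209)*42798 = -6362168/209*42798 = -272288066064/209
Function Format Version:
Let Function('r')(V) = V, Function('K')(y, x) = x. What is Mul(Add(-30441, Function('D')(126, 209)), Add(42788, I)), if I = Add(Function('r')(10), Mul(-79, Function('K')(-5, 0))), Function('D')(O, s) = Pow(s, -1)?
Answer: Rational(-272288066064, 209) ≈ -1.3028e+9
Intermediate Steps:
I = 10 (I = Add(10, Mul(-79, 0)) = Add(10, 0) = 10)
Mul(Add(-30441, Function('D')(126, 209)), Add(42788, I)) = Mul(Add(-30441, Pow(209, -1)), Add(42788, 10)) = Mul(Add(-30441, Rational(1, 209)), 42798) = Mul(Rational(-6362168, 209), 42798) = Rational(-272288066064, 209)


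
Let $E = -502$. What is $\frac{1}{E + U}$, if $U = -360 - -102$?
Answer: $- \frac{1}{760} \approx -0.0013158$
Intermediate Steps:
$U = -258$ ($U = -360 + 102 = -258$)
$\frac{1}{E + U} = \frac{1}{-502 - 258} = \frac{1}{-760} = - \frac{1}{760}$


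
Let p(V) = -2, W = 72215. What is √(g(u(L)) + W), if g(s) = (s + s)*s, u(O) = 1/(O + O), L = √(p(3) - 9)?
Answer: √34952038/22 ≈ 268.73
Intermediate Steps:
L = I*√11 (L = √(-2 - 9) = √(-11) = I*√11 ≈ 3.3166*I)
u(O) = 1/(2*O)
g(s) = 2*s² (g(s) = (2*s)*s = 2*s²)
√(g(u(L)) + W) = √(2*(1/(2*((I*√11))))² + 72215) = √(2*((-I*√11/11)/2)² + 72215) = √(2*(-I*√11/22)² + 72215) = √(2*(-1/44) + 72215) = √(-1/22 + 72215) = √(1588729/22) = √34952038/22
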